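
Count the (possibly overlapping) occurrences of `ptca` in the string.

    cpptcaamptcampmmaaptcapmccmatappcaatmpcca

Sliding a length-4 window over the 41 characters (38 positions):
  position 3–6: ptca
  position 9–12: ptca
  position 19–22: ptca

3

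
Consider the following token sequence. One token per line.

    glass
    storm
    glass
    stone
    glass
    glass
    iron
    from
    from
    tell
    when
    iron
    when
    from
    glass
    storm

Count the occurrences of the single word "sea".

0

Scanning the 16 tokens for "sea":
  (none found)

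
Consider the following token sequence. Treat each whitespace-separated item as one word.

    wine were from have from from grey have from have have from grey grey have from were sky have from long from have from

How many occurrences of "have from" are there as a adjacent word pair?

Scanning the 23 overlapping bigram windows for "have from":
  position 4–5: have from
  position 8–9: have from
  position 11–12: have from
  position 15–16: have from
  position 19–20: have from
  position 23–24: have from

6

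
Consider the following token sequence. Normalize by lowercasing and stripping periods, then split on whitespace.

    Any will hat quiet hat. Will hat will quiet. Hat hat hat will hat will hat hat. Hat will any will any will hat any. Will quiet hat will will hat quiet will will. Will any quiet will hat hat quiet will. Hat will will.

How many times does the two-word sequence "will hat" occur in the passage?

Scanning the 44 overlapping bigram windows for "will hat":
  position 2–3: will hat
  position 6–7: will hat
  position 13–14: will hat
  position 15–16: will hat
  position 23–24: will hat
  position 30–31: will hat
  position 38–39: will hat
  position 42–43: will hat

8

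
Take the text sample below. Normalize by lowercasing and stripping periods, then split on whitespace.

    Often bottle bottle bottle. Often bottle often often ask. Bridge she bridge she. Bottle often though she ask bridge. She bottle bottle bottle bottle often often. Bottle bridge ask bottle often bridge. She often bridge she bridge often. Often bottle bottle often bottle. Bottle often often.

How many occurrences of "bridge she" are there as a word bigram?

Scanning the 45 overlapping bigram windows for "bridge she":
  position 10–11: bridge she
  position 12–13: bridge she
  position 19–20: bridge she
  position 32–33: bridge she
  position 35–36: bridge she

5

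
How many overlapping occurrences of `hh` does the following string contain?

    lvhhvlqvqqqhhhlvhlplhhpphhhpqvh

Sliding a length-2 window over the 31 characters (30 positions):
  position 3–4: hh
  position 12–13: hh
  position 13–14: hh
  position 21–22: hh
  position 25–26: hh
  position 26–27: hh

6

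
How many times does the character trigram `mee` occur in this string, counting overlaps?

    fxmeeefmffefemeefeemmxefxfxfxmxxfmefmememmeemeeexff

4

Sliding a length-3 window over the 51 characters (49 positions):
  position 3–5: mee
  position 14–16: mee
  position 42–44: mee
  position 45–47: mee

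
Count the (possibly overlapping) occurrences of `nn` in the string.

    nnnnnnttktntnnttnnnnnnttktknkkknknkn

11

Sliding a length-2 window over the 36 characters (35 positions):
  position 1–2: nn
  position 2–3: nn
  position 3–4: nn
  position 4–5: nn
  position 5–6: nn
  position 13–14: nn
  position 17–18: nn
  position 18–19: nn
  position 19–20: nn
  position 20–21: nn
  … (1 more)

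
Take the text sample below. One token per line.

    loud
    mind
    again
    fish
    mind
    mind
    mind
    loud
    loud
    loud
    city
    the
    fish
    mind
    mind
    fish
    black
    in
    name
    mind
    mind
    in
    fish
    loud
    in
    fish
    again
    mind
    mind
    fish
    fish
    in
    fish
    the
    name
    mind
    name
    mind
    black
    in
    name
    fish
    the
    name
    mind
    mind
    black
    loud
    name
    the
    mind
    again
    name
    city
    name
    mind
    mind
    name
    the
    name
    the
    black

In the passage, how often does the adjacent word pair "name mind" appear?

Scanning the 61 overlapping bigram windows for "name mind":
  position 19–20: name mind
  position 35–36: name mind
  position 37–38: name mind
  position 44–45: name mind
  position 55–56: name mind

5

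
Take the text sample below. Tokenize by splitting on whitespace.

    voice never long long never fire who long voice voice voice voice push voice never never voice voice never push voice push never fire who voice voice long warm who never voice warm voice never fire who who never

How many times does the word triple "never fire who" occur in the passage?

Scanning the 37 overlapping trigram windows for "never fire who":
  position 5–7: never fire who
  position 23–25: never fire who
  position 35–37: never fire who

3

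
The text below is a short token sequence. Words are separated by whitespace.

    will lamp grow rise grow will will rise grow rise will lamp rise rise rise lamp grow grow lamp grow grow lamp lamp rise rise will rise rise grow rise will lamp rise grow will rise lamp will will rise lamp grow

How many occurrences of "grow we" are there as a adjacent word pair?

0

Scanning the 41 overlapping bigram windows for "grow we":
  (none found)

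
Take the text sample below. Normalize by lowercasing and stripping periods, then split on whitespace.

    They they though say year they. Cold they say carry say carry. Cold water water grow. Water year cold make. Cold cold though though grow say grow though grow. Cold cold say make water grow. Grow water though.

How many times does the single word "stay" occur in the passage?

Scanning the 38 tokens for "stay":
  (none found)

0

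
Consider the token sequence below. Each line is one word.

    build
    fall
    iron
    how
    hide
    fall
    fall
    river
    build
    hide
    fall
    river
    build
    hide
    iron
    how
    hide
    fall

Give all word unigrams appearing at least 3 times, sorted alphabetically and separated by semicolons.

build; fall; hide

Unigram counts meeting the condition (at least 3 times):
  build: 3
  fall: 5
  hide: 4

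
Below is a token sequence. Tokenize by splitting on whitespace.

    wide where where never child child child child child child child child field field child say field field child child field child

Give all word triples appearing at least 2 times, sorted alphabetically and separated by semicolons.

child child child; child child field; field field child

Trigram counts meeting the condition (at least 2 times):
  child child child: 6
  child child field: 2
  field field child: 2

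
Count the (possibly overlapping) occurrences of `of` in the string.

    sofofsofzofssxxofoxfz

5

Sliding a length-2 window over the 21 characters (20 positions):
  position 2–3: of
  position 4–5: of
  position 7–8: of
  position 10–11: of
  position 16–17: of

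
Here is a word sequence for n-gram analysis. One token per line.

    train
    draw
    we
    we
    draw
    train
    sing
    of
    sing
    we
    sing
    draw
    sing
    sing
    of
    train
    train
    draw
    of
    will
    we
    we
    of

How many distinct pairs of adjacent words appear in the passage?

23 tokens → 22 bigram windows in total.
Repeated bigrams (each contributes count−1 duplicates):
  sing of: 2
  train draw: 2
  we we: 2
3 duplicate windows → 22 − 3 = 19 distinct.

19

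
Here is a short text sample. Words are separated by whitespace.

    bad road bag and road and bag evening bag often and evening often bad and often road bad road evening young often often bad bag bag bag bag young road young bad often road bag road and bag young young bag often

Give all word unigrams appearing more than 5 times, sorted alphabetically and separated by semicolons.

Unigram counts meeting the condition (more than 5 times):
  bag: 10
  often: 7
  road: 7

bag; often; road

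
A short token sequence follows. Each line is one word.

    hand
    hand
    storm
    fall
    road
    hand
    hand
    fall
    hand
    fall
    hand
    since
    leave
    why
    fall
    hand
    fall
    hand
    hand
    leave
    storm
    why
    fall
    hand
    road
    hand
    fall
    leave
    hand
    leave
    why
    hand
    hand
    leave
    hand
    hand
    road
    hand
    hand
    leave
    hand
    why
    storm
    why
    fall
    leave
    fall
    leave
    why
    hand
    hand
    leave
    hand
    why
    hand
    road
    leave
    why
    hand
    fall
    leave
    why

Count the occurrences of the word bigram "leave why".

Scanning the 61 overlapping bigram windows for "leave why":
  position 13–14: leave why
  position 30–31: leave why
  position 48–49: leave why
  position 57–58: leave why
  position 61–62: leave why

5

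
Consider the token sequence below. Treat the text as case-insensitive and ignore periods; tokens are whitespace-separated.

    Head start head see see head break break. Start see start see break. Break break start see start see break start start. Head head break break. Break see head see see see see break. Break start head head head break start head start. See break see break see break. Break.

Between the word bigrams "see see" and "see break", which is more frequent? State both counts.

"see break" (6 vs 4)

"see see": 4 occurrences
"see break": 6 occurrences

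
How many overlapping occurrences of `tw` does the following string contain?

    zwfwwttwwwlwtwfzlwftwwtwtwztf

Sliding a length-2 window over the 29 characters (28 positions):
  position 7–8: tw
  position 13–14: tw
  position 20–21: tw
  position 23–24: tw
  position 25–26: tw

5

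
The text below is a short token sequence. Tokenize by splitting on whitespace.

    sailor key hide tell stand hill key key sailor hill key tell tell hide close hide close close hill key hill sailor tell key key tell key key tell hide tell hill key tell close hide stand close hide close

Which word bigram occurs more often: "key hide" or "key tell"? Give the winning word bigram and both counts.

"key hide": 1 occurrence
"key tell": 4 occurrences

"key tell" (4 vs 1)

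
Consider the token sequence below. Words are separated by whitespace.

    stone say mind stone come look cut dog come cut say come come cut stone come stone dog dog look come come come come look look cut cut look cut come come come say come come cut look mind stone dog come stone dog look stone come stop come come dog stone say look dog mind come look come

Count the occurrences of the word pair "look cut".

Scanning the 58 overlapping bigram windows for "look cut":
  position 6–7: look cut
  position 26–27: look cut
  position 29–30: look cut

3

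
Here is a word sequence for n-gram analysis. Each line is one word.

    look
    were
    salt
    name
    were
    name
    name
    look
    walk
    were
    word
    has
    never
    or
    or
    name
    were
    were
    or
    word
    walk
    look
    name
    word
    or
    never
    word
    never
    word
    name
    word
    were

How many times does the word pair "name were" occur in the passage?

Scanning the 31 overlapping bigram windows for "name were":
  position 4–5: name were
  position 16–17: name were

2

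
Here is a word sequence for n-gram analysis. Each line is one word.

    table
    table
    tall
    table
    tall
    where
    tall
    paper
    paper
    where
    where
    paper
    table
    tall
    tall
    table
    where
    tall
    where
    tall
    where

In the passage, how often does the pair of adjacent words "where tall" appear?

Scanning the 20 overlapping bigram windows for "where tall":
  position 6–7: where tall
  position 17–18: where tall
  position 19–20: where tall

3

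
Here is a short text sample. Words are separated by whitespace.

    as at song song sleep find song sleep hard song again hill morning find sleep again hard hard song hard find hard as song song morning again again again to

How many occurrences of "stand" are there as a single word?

0

Scanning the 30 tokens for "stand":
  (none found)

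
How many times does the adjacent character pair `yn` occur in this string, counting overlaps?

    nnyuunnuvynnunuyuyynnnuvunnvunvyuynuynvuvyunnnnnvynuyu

5

Sliding a length-2 window over the 54 characters (53 positions):
  position 10–11: yn
  position 19–20: yn
  position 34–35: yn
  position 37–38: yn
  position 50–51: yn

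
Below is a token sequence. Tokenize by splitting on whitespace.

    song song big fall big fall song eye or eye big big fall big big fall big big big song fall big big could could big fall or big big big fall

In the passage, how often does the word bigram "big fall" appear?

6

Scanning the 31 overlapping bigram windows for "big fall":
  position 3–4: big fall
  position 5–6: big fall
  position 12–13: big fall
  position 15–16: big fall
  position 26–27: big fall
  position 31–32: big fall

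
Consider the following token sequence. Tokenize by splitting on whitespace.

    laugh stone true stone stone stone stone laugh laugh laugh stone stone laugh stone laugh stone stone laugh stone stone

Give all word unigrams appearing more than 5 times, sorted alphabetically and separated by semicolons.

laugh; stone

Unigram counts meeting the condition (more than 5 times):
  laugh: 7
  stone: 12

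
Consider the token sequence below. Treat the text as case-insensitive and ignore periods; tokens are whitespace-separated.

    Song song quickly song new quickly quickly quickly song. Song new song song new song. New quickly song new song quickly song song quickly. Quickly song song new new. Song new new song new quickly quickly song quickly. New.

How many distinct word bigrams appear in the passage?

39 tokens → 38 bigram windows in total.
Repeated bigrams (each contributes count−1 duplicates):
  song new: 8
  quickly song: 6
  new song: 5
  song song: 5
  quickly quickly: 4
  song quickly: 4
  new quickly: 3
  new new: 2
29 duplicate windows → 38 − 29 = 9 distinct.

9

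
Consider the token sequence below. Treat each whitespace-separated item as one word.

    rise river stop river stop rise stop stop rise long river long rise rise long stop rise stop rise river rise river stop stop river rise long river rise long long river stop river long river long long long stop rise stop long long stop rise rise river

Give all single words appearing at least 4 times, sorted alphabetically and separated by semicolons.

Unigram counts meeting the condition (at least 4 times):
  long: 12
  rise: 13
  river: 11
  stop: 12

long; rise; river; stop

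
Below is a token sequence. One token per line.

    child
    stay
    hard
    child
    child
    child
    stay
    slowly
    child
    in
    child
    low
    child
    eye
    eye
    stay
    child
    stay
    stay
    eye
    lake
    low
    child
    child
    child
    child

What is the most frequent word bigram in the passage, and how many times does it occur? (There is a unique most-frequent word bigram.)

Bigram frequencies (highest first):
  child child: 5
  child stay: 3
  low child: 2
  stay hard: 1
  hard child: 1
  stay slowly: 1
  … (12 more, each ≤ 1)

"child child", 5 times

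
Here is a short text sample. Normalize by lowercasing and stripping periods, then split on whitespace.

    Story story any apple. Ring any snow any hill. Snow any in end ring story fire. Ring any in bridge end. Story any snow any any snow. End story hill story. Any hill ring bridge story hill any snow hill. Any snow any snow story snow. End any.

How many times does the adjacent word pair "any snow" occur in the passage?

6

Scanning the 47 overlapping bigram windows for "any snow":
  position 6–7: any snow
  position 23–24: any snow
  position 26–27: any snow
  position 38–39: any snow
  position 41–42: any snow
  position 43–44: any snow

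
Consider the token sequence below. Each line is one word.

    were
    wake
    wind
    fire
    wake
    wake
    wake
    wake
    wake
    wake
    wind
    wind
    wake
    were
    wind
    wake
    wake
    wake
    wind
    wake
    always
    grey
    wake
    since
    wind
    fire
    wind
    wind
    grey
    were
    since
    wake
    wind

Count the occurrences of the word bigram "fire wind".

1

Scanning the 32 overlapping bigram windows for "fire wind":
  position 26–27: fire wind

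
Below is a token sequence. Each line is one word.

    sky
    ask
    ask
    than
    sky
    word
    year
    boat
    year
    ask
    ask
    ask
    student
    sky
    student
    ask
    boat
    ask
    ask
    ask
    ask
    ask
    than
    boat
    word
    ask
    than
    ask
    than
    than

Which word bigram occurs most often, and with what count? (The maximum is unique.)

Bigram frequencies (highest first):
  ask ask: 7
  ask than: 4
  sky ask: 1
  than sky: 1
  sky word: 1
  word year: 1
  … (14 more, each ≤ 1)

"ask ask", 7 times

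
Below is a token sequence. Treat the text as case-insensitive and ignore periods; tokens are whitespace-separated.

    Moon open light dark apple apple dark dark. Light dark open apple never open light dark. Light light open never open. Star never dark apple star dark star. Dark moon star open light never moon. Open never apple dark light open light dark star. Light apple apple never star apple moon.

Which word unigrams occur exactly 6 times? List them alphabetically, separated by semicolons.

never; star

Unigram counts meeting the condition (exactly 6 times):
  never: 6
  star: 6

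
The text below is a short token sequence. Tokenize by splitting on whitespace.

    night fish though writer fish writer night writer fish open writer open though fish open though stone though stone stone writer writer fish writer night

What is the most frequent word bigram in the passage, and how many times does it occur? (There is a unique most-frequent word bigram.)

Bigram frequencies (highest first):
  writer fish: 3
  fish writer: 2
  writer night: 2
  fish open: 2
  open though: 2
  though stone: 2
  … (11 more, each ≤ 1)

"writer fish", 3 times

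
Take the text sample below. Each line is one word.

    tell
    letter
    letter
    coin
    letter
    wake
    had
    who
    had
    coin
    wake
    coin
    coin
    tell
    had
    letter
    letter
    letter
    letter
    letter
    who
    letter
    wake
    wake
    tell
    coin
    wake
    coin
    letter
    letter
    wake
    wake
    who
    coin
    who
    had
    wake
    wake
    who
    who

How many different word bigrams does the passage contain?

25

40 tokens → 39 bigram windows in total.
Repeated bigrams (each contributes count−1 duplicates):
  letter letter: 6
  letter wake: 3
  wake wake: 3
  coin letter: 2
  coin wake: 2
  wake coin: 2
  wake who: 2
  who had: 2
14 duplicate windows → 39 − 14 = 25 distinct.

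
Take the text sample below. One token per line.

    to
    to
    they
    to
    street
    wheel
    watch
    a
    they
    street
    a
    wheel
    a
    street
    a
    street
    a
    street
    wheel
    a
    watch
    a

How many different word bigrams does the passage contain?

14

22 tokens → 21 bigram windows in total.
Repeated bigrams (each contributes count−1 duplicates):
  a street: 3
  street a: 3
  street wheel: 2
  watch a: 2
  wheel a: 2
7 duplicate windows → 21 − 7 = 14 distinct.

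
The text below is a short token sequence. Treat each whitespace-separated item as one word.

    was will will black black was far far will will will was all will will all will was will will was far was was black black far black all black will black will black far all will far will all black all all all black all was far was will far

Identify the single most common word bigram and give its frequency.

Bigram frequencies (highest first):
  will will: 5
  was will: 3
  will black: 3
  was far: 3
  will was: 3
  all will: 3
  … (18 more, each ≤ 3)

"will will", 5 times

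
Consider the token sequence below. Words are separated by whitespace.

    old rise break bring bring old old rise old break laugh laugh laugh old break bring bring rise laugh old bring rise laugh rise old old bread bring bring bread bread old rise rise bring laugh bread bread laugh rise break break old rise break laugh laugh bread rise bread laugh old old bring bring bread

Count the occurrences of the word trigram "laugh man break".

Scanning the 54 overlapping trigram windows for "laugh man break":
  (none found)

0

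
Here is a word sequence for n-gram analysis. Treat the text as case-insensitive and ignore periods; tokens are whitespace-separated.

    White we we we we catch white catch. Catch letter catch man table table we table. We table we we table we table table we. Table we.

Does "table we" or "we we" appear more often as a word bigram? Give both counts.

"table we" (6 vs 4)

"table we": 6 occurrences
"we we": 4 occurrences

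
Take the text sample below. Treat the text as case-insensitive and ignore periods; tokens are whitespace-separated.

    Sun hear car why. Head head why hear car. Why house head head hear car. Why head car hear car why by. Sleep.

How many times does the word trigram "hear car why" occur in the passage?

Scanning the 21 overlapping trigram windows for "hear car why":
  position 2–4: hear car why
  position 8–10: hear car why
  position 14–16: hear car why
  position 19–21: hear car why

4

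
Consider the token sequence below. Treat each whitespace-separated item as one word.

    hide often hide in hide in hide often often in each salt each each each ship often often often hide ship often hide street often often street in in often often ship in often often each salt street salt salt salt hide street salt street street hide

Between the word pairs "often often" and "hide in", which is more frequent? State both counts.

"often often": 6 occurrences
"hide in": 2 occurrences

"often often" (6 vs 2)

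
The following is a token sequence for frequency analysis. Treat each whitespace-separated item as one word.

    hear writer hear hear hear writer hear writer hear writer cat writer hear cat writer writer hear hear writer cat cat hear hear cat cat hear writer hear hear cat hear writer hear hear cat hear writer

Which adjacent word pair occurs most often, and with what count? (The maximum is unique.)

"hear writer", 8 times

Bigram frequencies (highest first):
  hear writer: 8
  writer hear: 7
  hear hear: 6
  hear cat: 4
  cat hear: 4
  writer cat: 2
  … (3 more, each ≤ 2)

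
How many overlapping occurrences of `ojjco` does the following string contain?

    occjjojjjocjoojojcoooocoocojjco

1

Sliding a length-5 window over the 31 characters (27 positions):
  position 27–31: ojjco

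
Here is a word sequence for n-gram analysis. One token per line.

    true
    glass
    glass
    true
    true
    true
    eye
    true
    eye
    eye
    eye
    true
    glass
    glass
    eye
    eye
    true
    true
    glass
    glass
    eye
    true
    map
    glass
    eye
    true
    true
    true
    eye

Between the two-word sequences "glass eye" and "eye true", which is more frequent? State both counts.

"glass eye": 3 occurrences
"eye true": 5 occurrences

"eye true" (5 vs 3)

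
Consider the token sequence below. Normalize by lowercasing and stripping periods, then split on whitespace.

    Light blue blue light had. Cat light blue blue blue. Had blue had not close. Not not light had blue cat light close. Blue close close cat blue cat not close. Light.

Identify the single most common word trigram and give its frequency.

Trigram frequencies (highest first):
  light blue blue: 2
  blue blue light: 1
  blue light had: 1
  light had cat: 1
  had cat light: 1
  cat light blue: 1
  … (23 more, each ≤ 1)

"light blue blue", 2 times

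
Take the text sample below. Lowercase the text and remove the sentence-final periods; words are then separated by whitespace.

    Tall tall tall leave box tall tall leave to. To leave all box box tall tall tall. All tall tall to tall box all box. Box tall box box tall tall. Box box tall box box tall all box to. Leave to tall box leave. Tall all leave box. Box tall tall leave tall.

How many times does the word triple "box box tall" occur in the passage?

6

Scanning the 52 overlapping trigram windows for "box box tall":
  position 13–15: box box tall
  position 25–27: box box tall
  position 28–30: box box tall
  position 32–34: box box tall
  position 35–37: box box tall
  position 49–51: box box tall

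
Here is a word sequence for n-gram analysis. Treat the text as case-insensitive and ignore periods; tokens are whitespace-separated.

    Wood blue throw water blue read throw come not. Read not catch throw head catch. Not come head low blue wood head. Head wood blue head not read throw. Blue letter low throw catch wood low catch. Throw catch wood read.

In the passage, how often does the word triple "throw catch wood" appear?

2

Scanning the 39 overlapping trigram windows for "throw catch wood":
  position 33–35: throw catch wood
  position 38–40: throw catch wood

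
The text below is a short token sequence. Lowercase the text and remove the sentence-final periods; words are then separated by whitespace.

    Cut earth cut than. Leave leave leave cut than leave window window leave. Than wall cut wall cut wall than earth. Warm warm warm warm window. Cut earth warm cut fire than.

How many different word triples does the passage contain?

32 tokens → 30 trigram windows in total.
Repeated trigrams (each contributes count−1 duplicates):
  cut than leave: 2
  wall cut wall: 2
  warm warm warm: 2
3 duplicate windows → 30 − 3 = 27 distinct.

27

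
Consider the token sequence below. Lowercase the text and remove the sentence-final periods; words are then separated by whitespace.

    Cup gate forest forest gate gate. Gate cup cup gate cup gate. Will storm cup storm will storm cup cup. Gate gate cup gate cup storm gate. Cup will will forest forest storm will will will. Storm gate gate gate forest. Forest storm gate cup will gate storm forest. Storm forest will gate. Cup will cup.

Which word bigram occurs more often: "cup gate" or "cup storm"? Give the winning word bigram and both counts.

"cup gate": 5 occurrences
"cup storm": 2 occurrences

"cup gate" (5 vs 2)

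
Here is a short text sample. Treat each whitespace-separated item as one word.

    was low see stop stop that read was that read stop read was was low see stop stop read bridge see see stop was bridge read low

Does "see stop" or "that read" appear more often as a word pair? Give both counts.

"see stop" (3 vs 2)

"see stop": 3 occurrences
"that read": 2 occurrences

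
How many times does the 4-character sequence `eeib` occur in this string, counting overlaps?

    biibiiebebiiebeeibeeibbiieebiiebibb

Sliding a length-4 window over the 35 characters (32 positions):
  position 15–18: eeib
  position 19–22: eeib

2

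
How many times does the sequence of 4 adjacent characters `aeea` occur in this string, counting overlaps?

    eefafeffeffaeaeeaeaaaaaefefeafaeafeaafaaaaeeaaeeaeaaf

Sliding a length-4 window over the 53 characters (50 positions):
  position 14–17: aeea
  position 42–45: aeea
  position 46–49: aeea

3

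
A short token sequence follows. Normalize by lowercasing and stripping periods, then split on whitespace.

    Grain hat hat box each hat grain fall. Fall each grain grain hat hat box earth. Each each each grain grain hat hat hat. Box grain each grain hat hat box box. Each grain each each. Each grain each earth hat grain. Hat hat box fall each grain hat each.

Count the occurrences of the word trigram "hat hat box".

Scanning the 48 overlapping trigram windows for "hat hat box":
  position 2–4: hat hat box
  position 13–15: hat hat box
  position 23–25: hat hat box
  position 29–31: hat hat box
  position 43–45: hat hat box

5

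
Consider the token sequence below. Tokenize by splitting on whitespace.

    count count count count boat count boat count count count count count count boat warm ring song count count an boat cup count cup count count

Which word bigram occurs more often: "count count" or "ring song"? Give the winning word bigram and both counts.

"count count": 10 occurrences
"ring song": 1 occurrence

"count count" (10 vs 1)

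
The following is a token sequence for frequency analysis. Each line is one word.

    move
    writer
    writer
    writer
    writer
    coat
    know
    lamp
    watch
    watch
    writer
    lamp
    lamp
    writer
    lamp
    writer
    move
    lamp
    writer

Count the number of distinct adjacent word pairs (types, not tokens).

19 tokens → 18 bigram windows in total.
Repeated bigrams (each contributes count−1 duplicates):
  lamp writer: 3
  writer writer: 3
  writer lamp: 2
5 duplicate windows → 18 − 5 = 13 distinct.

13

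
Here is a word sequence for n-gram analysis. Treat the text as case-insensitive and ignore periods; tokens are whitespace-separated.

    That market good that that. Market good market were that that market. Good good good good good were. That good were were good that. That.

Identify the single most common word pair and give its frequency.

"good good", 4 times

Bigram frequencies (highest first):
  good good: 4
  that market: 3
  market good: 3
  that that: 3
  good that: 2
  were that: 2
  … (6 more, each ≤ 2)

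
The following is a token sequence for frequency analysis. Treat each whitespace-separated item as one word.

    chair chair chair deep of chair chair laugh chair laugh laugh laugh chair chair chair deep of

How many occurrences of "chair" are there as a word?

Scanning the 17 tokens for "chair":
  position 1: chair
  position 2: chair
  position 3: chair
  position 6: chair
  position 7: chair
  position 9: chair
  position 13: chair
  position 14: chair
  position 15: chair

9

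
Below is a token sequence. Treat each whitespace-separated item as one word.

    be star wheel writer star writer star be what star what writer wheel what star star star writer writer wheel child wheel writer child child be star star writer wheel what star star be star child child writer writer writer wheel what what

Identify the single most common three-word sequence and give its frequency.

"writer wheel what", 3 times

Trigram frequencies (highest first):
  writer wheel what: 3
  wheel what star: 2
  what star star: 2
  star star writer: 2
  writer writer wheel: 2
  be star wheel: 1
  … (29 more, each ≤ 1)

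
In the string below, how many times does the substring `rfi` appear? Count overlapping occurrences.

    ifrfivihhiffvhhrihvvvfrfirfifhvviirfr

3

Sliding a length-3 window over the 37 characters (35 positions):
  position 3–5: rfi
  position 23–25: rfi
  position 26–28: rfi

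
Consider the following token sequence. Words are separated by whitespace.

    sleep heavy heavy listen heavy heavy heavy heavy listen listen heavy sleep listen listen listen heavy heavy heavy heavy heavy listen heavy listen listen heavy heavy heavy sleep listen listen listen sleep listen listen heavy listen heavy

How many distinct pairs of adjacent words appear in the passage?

8

37 tokens → 36 bigram windows in total.
Repeated bigrams (each contributes count−1 duplicates):
  heavy heavy: 10
  listen heavy: 7
  listen listen: 7
  heavy listen: 5
  sleep listen: 3
  heavy sleep: 2
28 duplicate windows → 36 − 28 = 8 distinct.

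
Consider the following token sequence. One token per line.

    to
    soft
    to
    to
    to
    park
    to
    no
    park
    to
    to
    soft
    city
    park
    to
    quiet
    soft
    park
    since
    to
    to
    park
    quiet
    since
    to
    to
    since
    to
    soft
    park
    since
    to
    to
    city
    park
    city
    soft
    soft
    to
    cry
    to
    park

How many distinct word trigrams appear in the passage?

35

42 tokens → 40 trigram windows in total.
Repeated trigrams (each contributes count−1 duplicates):
  since to to: 3
  park since to: 2
  soft park since: 2
  to to park: 2
5 duplicate windows → 40 − 5 = 35 distinct.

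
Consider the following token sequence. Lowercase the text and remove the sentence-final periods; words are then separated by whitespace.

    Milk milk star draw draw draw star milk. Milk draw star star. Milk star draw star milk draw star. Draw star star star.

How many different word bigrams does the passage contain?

23 tokens → 22 bigram windows in total.
Repeated bigrams (each contributes count−1 duplicates):
  draw star: 5
  star draw: 3
  star milk: 3
  star star: 3
  draw draw: 2
  milk draw: 2
  milk milk: 2
  milk star: 2
14 duplicate windows → 22 − 14 = 8 distinct.

8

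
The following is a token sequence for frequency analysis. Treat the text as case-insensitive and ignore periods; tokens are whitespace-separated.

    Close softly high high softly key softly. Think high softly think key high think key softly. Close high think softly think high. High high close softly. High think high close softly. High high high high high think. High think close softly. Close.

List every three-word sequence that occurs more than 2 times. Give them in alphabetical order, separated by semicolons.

close softly high; high high high

Trigram counts meeting the condition (more than 2 times):
  close softly high: 3
  high high high: 4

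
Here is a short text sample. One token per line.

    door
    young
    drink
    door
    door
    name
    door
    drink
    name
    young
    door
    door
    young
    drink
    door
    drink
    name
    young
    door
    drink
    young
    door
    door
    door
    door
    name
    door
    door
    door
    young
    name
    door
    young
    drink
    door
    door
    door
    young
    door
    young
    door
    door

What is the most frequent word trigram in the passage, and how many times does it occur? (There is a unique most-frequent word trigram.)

Trigram frequencies (highest first):
  door door door: 4
  door young drink: 3
  young drink door: 3
  young door door: 3
  door door young: 3
  drink door door: 2
  … (16 more, each ≤ 2)

"door door door", 4 times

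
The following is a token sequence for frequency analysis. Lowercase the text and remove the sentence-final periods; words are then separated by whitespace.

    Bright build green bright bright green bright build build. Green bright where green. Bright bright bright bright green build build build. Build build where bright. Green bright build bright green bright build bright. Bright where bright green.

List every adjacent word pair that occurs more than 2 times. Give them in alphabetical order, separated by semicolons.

bright bright; bright build; bright green; build build; green bright

Bigram counts meeting the condition (more than 2 times):
  bright bright: 5
  bright build: 4
  bright green: 5
  build build: 5
  green bright: 6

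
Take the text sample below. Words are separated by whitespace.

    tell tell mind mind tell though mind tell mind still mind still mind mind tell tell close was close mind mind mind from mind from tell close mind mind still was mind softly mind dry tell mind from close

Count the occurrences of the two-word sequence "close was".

Scanning the 38 overlapping bigram windows for "close was":
  position 17–18: close was

1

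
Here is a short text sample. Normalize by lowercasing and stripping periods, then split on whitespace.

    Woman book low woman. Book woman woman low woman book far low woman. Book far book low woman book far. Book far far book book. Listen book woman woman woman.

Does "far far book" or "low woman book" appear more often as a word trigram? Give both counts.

"low woman book" (4 vs 1)

"far far book": 1 occurrence
"low woman book": 4 occurrences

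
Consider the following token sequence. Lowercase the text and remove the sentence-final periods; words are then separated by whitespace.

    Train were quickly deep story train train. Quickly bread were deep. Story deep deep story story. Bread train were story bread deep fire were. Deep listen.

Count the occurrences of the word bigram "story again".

Scanning the 25 overlapping bigram windows for "story again":
  (none found)

0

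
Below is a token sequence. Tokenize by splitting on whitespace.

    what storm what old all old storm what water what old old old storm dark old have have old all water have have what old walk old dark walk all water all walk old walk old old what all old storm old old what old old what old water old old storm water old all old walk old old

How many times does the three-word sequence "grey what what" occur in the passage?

0

Scanning the 57 overlapping trigram windows for "grey what what":
  (none found)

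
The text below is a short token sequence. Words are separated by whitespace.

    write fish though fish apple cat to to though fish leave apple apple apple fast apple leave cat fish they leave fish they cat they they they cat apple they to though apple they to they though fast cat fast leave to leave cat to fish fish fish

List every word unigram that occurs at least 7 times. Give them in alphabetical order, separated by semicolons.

apple; fish; they

Unigram counts meeting the condition (at least 7 times):
  apple: 7
  fish: 8
  they: 8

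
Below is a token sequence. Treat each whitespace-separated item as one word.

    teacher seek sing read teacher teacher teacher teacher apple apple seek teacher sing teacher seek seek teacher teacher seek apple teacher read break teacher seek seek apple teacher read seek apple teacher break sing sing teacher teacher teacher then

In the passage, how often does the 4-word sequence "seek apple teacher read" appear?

Scanning the 36 overlapping 4-gram windows for "seek apple teacher read":
  position 19–22: seek apple teacher read
  position 26–29: seek apple teacher read

2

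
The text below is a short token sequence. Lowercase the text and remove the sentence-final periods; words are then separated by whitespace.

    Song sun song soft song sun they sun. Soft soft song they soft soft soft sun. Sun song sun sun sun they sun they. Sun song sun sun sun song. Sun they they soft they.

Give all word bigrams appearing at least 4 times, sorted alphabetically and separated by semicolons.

song sun; sun song; sun sun; sun they

Bigram counts meeting the condition (at least 4 times):
  song sun: 5
  sun song: 4
  sun sun: 5
  sun they: 4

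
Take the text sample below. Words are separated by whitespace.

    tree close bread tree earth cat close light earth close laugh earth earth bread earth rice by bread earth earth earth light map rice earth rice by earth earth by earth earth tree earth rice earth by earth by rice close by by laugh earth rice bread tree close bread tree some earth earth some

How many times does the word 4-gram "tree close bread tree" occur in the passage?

2

Scanning the 52 overlapping 4-gram windows for "tree close bread tree":
  position 1–4: tree close bread tree
  position 48–51: tree close bread tree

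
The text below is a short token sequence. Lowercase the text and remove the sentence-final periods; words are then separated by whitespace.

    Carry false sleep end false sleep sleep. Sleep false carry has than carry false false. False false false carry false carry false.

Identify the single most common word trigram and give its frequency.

Trigram frequencies (highest first):
  false false false: 3
  false carry false: 2
  carry false sleep: 1
  false sleep end: 1
  sleep end false: 1
  end false sleep: 1
  … (11 more, each ≤ 1)

"false false false", 3 times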